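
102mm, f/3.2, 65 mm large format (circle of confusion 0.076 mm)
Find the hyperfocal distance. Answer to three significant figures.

Hyperfocal distance H = f²/(N·c) + f = 102²/(3.2 × 0.076) + 102 = 10404/0.2432 + 102 ≈ 42881.6 mm ≈ 42.9 m.

42.9 m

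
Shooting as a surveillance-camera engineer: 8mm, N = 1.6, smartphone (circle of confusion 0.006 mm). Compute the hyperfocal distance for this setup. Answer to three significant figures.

Hyperfocal distance H = f²/(N·c) + f = 8²/(1.6 × 0.006) + 8 = 64/0.0096 + 8 ≈ 6674.7 mm ≈ 6.67 m.

6.67 m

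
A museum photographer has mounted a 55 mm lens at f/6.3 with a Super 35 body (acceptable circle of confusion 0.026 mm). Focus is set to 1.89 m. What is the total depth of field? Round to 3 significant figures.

379 mm

Hyperfocal distance H = f²/(N·c) + f = 55²/(6.3 × 0.026) + 55 = 3025/0.1638 + 55 ≈ 18522.6 mm ≈ 18.52 m.
Near limit Dn = s·(H − f)/(H + s − 2f) = 1890 × (18522.6 − 55) / (18522.6 + 1890 − 2 × 55) = 1890 × 18467.6 / 20302.6 ≈ 1719.18 mm.
Far limit Df = s·(H − f)/(H − s) = 1890 × (18522.6 − 55) / (18522.6 − 1890) = 1890 × 18467.6 / 16632.6 ≈ 2098.51 mm.
Depth of field = Df − Dn = 2098.51 − 1719.18 ≈ 379.33 mm.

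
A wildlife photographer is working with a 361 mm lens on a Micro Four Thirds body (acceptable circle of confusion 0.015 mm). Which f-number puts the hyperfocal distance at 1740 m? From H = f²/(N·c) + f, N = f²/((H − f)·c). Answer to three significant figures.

Rearrange H = f²/(N·c) + f for N: N = f² / ((H − f)·c).
N = 361² / ((1740000 − 361) × 0.015) = 130321 / 26095 ≈ 4.99.

f/4.99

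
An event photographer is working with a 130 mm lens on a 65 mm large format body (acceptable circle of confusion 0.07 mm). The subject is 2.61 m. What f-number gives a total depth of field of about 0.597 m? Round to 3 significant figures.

f/11

Write h = H − f = f²/(N·c). The thin-lens limits are Dn = s·h/(h + (s−f)) and Df = s·h/(h − (s−f)), so DoF = Df − Dn = 2·s·(s−f)·h / (h² − (s−f)²).
That is a quadratic in h: DoF·h² − 2·s·(s−f)·h − DoF·(s−f)² = 0 ⇒ h = (s−f)·(s + √(s² + DoF²)) / DoF = 2480 × (2610 + √(2610² + 597²)) / 597 = 2480 × (2610 + 2677.41) / 597 ≈ 21964 mm.
Then N = f²/(c·h) = 130² / (0.07 × 21964) = 16900 / 1537.5 ≈ 11.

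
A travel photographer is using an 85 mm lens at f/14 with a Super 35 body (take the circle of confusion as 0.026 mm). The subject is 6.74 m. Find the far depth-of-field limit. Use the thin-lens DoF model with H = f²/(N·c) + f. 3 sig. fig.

Hyperfocal distance H = f²/(N·c) + f = 85²/(14 × 0.026) + 85 = 7225/0.364 + 85 ≈ 19933.9 mm ≈ 19.93 m.
Far limit Df = s·(H − f)/(H − s) = 6740 × (19933.9 − 85) / (19933.9 − 6740) = 6740 × 19848.9 / 13193.9 ≈ 10140 mm ≈ 10.1 m.

10.1 m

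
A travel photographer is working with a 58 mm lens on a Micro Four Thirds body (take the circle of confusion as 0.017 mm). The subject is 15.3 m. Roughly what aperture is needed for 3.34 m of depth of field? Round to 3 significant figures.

f/1.40

Write h = H − f = f²/(N·c). The thin-lens limits are Dn = s·h/(h + (s−f)) and Df = s·h/(h − (s−f)), so DoF = Df − Dn = 2·s·(s−f)·h / (h² − (s−f)²).
That is a quadratic in h: DoF·h² − 2·s·(s−f)·h − DoF·(s−f)² = 0 ⇒ h = (s−f)·(s + √(s² + DoF²)) / DoF = 15242 × (15300 + √(15300² + 3340²)) / 3340 = 15242 × (15300 + 15660.3) / 3340 ≈ 141287 mm.
Then N = f²/(c·h) = 58² / (0.017 × 141287) = 3364 / 2401.9 ≈ 1.40.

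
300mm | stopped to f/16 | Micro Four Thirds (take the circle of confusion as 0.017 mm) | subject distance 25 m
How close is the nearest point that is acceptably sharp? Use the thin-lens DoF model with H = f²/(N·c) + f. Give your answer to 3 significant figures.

23.3 m

Hyperfocal distance H = f²/(N·c) + f = 300²/(16 × 0.017) + 300 = 90000/0.272 + 300 ≈ 331182.4 mm ≈ 331.2 m.
Near limit Dn = s·(H − f)/(H + s − 2f) = 25000 × (331182.4 − 300) / (331182.4 + 25000 − 2 × 300) = 25000 × 330882.4 / 355582.4 ≈ 23263 mm ≈ 23.3 m.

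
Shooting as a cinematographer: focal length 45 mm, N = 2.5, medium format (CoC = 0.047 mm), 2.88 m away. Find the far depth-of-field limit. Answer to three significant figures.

Hyperfocal distance H = f²/(N·c) + f = 45²/(2.5 × 0.047) + 45 = 2025/0.1175 + 45 ≈ 17279.0 mm ≈ 17.28 m.
Far limit Df = s·(H − f)/(H − s) = 2880 × (17279.0 − 45) / (17279.0 − 2880) = 2880 × 17234.0 / 14399.0 ≈ 3447.0 mm ≈ 3.45 m.

3.45 m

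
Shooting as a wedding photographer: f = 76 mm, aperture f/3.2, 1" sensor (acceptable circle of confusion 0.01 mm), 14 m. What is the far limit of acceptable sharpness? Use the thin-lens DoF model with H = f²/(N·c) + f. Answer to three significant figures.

Hyperfocal distance H = f²/(N·c) + f = 76²/(3.2 × 0.01) + 76 = 5776/0.032 + 76 ≈ 180576.0 mm ≈ 180.6 m.
Far limit Df = s·(H − f)/(H − s) = 14000 × (180576.0 − 76) / (180576.0 − 14000) = 14000 × 180500.0 / 166576.0 ≈ 15170 mm ≈ 15.2 m.

15.2 m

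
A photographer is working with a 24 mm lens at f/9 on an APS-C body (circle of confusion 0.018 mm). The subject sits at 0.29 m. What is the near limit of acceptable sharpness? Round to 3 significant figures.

270 mm

Hyperfocal distance H = f²/(N·c) + f = 24²/(9 × 0.018) + 24 = 576/0.162 + 24 ≈ 3579.6 mm ≈ 3.580 m.
Near limit Dn = s·(H − f)/(H + s − 2f) = 290 × (3579.6 − 24) / (3579.6 + 290 − 2 × 24) = 290 × 3555.6 / 3821.6 ≈ 269.81 mm.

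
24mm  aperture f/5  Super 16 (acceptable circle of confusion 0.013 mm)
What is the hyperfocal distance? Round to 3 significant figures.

Hyperfocal distance H = f²/(N·c) + f = 24²/(5 × 0.013) + 24 = 576/0.065 + 24 ≈ 8885.5 mm ≈ 8.89 m.

8.89 m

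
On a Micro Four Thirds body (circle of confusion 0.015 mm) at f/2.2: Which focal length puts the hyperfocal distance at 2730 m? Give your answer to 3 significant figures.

300 mm

From H = f²/(N·c) + f, with f ≪ H: f ≈ √(H·N·c) = √(2730000 × 2.2 × 0.015) = √90090 ≈ 300.1 mm.
The +f correction barely moves this — solving exactly, f² + N·c·f − N·c·H = 0 ⇒ f = (−N·c + √((N·c)² + 4·N·c·H))/2 = (−0.033 + √360360)/2 ≈ 300.13 mm, so f ≈ 300 mm.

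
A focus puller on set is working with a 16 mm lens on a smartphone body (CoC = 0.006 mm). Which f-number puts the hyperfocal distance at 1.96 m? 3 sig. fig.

Rearrange H = f²/(N·c) + f for N: N = f² / ((H − f)·c).
N = 16² / ((1960 − 16) × 0.006) = 256 / 11.66 ≈ 21.9.

f/21.9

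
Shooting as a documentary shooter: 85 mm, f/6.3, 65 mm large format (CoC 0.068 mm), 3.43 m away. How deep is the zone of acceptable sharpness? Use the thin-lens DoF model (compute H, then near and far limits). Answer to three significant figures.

1.42 m

Hyperfocal distance H = f²/(N·c) + f = 85²/(6.3 × 0.068) + 85 = 7225/0.4284 + 85 ≈ 16950.1 mm ≈ 16.95 m.
Near limit Dn = s·(H − f)/(H + s − 2f) = 3430 × (16950.1 − 85) / (16950.1 + 3430 − 2 × 85) = 3430 × 16865.1 / 20210.1 ≈ 2862.3 mm.
Far limit Df = s·(H − f)/(H − s) = 3430 × (16950.1 − 85) / (16950.1 − 3430) = 3430 × 16865.1 / 13520.1 ≈ 4278.6 mm.
Depth of field = Df − Dn = 4278.6 − 2862.3 ≈ 1416.3 mm ≈ 1.42 m.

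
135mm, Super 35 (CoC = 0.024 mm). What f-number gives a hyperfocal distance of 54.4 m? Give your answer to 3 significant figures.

Rearrange H = f²/(N·c) + f for N: N = f² / ((H − f)·c).
N = 135² / ((54400 − 135) × 0.024) = 18225 / 1302 ≈ 14.

f/14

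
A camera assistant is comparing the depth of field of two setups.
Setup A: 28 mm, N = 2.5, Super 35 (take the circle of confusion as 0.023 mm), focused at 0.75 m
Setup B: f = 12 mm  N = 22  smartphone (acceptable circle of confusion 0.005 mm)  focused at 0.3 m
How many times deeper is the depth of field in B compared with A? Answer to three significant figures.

1.74

Setup A: H = 28²/(2.5×0.023) + 28 ≈ 13662.8 mm; DoF = Df − Dn = 791.935 − 712.283 ≈ 79.652 mm.
Setup B: H = 12²/(22×0.005) + 12 ≈ 1321.1 mm; DoF = Df − Dn = 384.62 − 245.90 ≈ 138.72 mm.
Ratio = 138.72 / 79.652 ≈ 1.74.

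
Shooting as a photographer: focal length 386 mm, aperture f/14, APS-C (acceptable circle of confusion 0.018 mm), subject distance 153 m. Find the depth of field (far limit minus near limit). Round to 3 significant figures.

Hyperfocal distance H = f²/(N·c) + f = 386²/(14 × 0.018) + 386 = 148996/0.252 + 386 ≈ 591640.0 mm ≈ 591.6 m.
Near limit Dn = s·(H − f)/(H + s − 2f) = 153000 × (591640.0 − 386) / (591640.0 + 153000 − 2 × 386) = 153000 × 591254.0 / 743868.0 ≈ 121610 mm.
Far limit Df = s·(H − f)/(H − s) = 153000 × (591640.0 − 386) / (591640.0 − 153000) = 153000 × 591254.0 / 438640.0 ≈ 206233 mm.
Depth of field = Df − Dn = 206233 − 121610 ≈ 84623 mm ≈ 84.6 m.

84.6 m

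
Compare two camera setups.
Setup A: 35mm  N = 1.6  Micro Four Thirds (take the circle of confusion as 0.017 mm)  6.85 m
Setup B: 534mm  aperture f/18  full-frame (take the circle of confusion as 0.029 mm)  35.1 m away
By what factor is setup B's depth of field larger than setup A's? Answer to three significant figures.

2.10

Setup A: H = 35²/(1.6×0.017) + 35 ≈ 45071.8 mm; DoF = Df − Dn = 8071.4 − 5949.7 ≈ 2121.7 mm.
Setup B: H = 534²/(18×0.029) + 534 ≈ 546809.9 mm; DoF = Df − Dn = 37471.0 − 33011.2 ≈ 4459.8 mm.
Ratio = 4459.8 / 2121.7 ≈ 2.10.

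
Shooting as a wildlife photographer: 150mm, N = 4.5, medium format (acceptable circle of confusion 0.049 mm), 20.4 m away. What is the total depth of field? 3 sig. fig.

Hyperfocal distance H = f²/(N·c) + f = 150²/(4.5 × 0.049) + 150 = 22500/0.2205 + 150 ≈ 102190.8 mm ≈ 102.2 m.
Near limit Dn = s·(H − f)/(H + s − 2f) = 20400 × (102190.8 − 150) / (102190.8 + 20400 − 2 × 150) = 20400 × 102040.8 / 122290.8 ≈ 17022.0 mm.
Far limit Df = s·(H − f)/(H − s) = 20400 × (102190.8 − 150) / (102190.8 − 20400) = 20400 × 102040.8 / 81790.8 ≈ 25450.7 mm.
Depth of field = Df − Dn = 25450.7 − 17022.0 ≈ 8428.7 mm ≈ 8.43 m.

8.43 m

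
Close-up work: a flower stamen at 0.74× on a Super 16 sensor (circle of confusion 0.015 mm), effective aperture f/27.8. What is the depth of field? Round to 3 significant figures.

At magnification m, DoF ≈ 2·N_eff·c/m² = 2 × 27.8 × 0.015 / 0.74² = 0.834 / 0.5476 ≈ 1.52 mm.

1.52 mm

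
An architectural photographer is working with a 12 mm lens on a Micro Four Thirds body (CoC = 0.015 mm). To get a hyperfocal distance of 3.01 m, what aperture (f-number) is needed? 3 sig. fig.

Rearrange H = f²/(N·c) + f for N: N = f² / ((H − f)·c).
N = 12² / ((3010 − 12) × 0.015) = 144 / 44.97 ≈ 3.20.

f/3.20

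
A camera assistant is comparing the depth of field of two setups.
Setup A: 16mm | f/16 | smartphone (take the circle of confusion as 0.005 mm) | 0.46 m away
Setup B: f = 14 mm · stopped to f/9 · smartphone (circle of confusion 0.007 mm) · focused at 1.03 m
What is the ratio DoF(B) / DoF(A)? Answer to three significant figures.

Setup A: H = 16²/(16×0.005) + 16 ≈ 3216.0 mm; DoF = Df − Dn = 534.11 − 403.95 ≈ 130.16 mm.
Setup B: H = 14²/(9×0.007) + 14 ≈ 3125.1 mm; DoF = Df − Dn = 1529.49 − 776.44 ≈ 753.05 mm.
Ratio = 753.05 / 130.16 ≈ 5.79.

5.79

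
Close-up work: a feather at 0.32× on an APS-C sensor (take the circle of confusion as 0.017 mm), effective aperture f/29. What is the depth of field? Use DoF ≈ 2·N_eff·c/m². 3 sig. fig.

At magnification m, DoF ≈ 2·N_eff·c/m² = 2 × 29 × 0.017 / 0.32² = 0.986 / 0.1024 ≈ 9.63 mm.

9.63 mm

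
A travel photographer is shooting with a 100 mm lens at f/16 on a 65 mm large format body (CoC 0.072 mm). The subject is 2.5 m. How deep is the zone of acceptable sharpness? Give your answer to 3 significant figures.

1.50 m

Hyperfocal distance H = f²/(N·c) + f = 100²/(16 × 0.072) + 100 = 10000/1.152 + 100 ≈ 8780.6 mm ≈ 8.781 m.
Near limit Dn = s·(H − f)/(H + s − 2f) = 2500 × (8780.6 − 100) / (8780.6 + 2500 − 2 × 100) = 2500 × 8680.6 / 11080.6 ≈ 1958.5 mm.
Far limit Df = s·(H − f)/(H − s) = 2500 × (8780.6 − 100) / (8780.6 − 2500) = 2500 × 8680.6 / 6280.6 ≈ 3455.3 mm.
Depth of field = Df − Dn = 3455.3 − 1958.5 ≈ 1496.8 mm ≈ 1.50 m.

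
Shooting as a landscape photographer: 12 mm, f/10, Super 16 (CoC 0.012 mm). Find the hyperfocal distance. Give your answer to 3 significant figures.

Hyperfocal distance H = f²/(N·c) + f = 12²/(10 × 0.012) + 12 = 144/0.12 + 12 ≈ 1212.0 mm ≈ 1.21 m.

1.21 m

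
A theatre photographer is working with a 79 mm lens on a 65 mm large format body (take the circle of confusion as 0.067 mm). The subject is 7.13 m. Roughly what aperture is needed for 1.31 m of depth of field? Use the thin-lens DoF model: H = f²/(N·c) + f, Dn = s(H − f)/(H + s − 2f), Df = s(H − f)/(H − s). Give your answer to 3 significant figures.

f/1.20

Write h = H − f = f²/(N·c). The thin-lens limits are Dn = s·h/(h + (s−f)) and Df = s·h/(h − (s−f)), so DoF = Df − Dn = 2·s·(s−f)·h / (h² − (s−f)²).
That is a quadratic in h: DoF·h² − 2·s·(s−f)·h − DoF·(s−f)² = 0 ⇒ h = (s−f)·(s + √(s² + DoF²)) / DoF = 7051 × (7130 + √(7130² + 1310²)) / 1310 = 7051 × (7130 + 7249.34) / 1310 ≈ 77396 mm.
Then N = f²/(c·h) = 79² / (0.067 × 77396) = 6241 / 5185.5 ≈ 1.20.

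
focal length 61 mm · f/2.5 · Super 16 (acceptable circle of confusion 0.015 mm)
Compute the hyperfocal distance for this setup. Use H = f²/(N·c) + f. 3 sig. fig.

99.3 m

Hyperfocal distance H = f²/(N·c) + f = 61²/(2.5 × 0.015) + 61 = 3721/0.0375 + 61 ≈ 99287.7 mm ≈ 99.3 m.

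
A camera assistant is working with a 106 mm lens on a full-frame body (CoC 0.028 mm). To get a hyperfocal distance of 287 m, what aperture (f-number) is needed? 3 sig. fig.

f/1.40

Rearrange H = f²/(N·c) + f for N: N = f² / ((H − f)·c).
N = 106² / ((287000 − 106) × 0.028) = 11236 / 8033 ≈ 1.40.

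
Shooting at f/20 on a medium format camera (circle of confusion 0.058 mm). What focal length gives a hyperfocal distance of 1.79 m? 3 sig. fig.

45.0 mm

From H = f²/(N·c) + f, with f ≪ H: f ≈ √(H·N·c) = √(1790 × 20 × 0.058) = √2076.4 ≈ 45.57 mm.
Exact: f² + N·c·f − N·c·H = 0 ⇒ f = (−N·c + √((N·c)² + 4·N·c·H))/2 = (−1.16 + √8306.9)/2 ≈ 44.991 mm ≈ 45.0 mm.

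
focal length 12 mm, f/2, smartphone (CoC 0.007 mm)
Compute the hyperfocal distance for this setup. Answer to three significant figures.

Hyperfocal distance H = f²/(N·c) + f = 12²/(2 × 0.007) + 12 = 144/0.014 + 12 ≈ 10297.7 mm ≈ 10.3 m.

10.3 m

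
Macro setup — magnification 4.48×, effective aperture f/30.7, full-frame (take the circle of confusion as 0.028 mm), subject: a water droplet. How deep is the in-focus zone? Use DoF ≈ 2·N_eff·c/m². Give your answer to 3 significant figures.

At magnification m, DoF ≈ 2·N_eff·c/m² = 2 × 30.7 × 0.028 / 4.48² = 1.719 / 20.07 ≈ 0.0857 mm.

0.0857 mm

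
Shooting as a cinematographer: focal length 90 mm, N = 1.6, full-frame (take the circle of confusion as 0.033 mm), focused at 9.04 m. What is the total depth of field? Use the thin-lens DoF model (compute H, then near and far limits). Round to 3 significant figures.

Hyperfocal distance H = f²/(N·c) + f = 90²/(1.6 × 0.033) + 90 = 8100/0.0528 + 90 ≈ 153499.1 mm ≈ 153.5 m.
Near limit Dn = s·(H − f)/(H + s − 2f) = 9040 × (153499.1 − 90) / (153499.1 + 9040 − 2 × 90) = 9040 × 153409.1 / 162359.1 ≈ 8541.7 mm.
Far limit Df = s·(H − f)/(H − s) = 9040 × (153499.1 − 90) / (153499.1 − 9040) = 9040 × 153409.1 / 144459.1 ≈ 9600.1 mm.
Depth of field = Df − Dn = 9600.1 − 8541.7 ≈ 1058.4 mm ≈ 1.06 m.

1.06 m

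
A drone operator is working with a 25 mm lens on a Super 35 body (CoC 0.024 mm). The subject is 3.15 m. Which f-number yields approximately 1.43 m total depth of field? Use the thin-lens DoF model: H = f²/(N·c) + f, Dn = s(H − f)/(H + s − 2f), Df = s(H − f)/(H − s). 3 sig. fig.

f/1.80

Write h = H − f = f²/(N·c). The thin-lens limits are Dn = s·h/(h + (s−f)) and Df = s·h/(h − (s−f)), so DoF = Df − Dn = 2·s·(s−f)·h / (h² − (s−f)²).
That is a quadratic in h: DoF·h² − 2·s·(s−f)·h − DoF·(s−f)² = 0 ⇒ h = (s−f)·(s + √(s² + DoF²)) / DoF = 3125 × (3150 + √(3150² + 1430²)) / 1430 = 3125 × (3150 + 3459.39) / 1430 ≈ 14444 mm.
Then N = f²/(c·h) = 25² / (0.024 × 14444) = 625 / 346.65 ≈ 1.80.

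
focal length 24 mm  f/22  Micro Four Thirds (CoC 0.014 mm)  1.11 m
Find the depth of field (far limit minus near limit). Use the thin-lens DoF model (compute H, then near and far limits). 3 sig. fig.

1.95 m

Hyperfocal distance H = f²/(N·c) + f = 24²/(22 × 0.014) + 24 = 576/0.308 + 24 ≈ 1894.1 mm ≈ 1.894 m.
Near limit Dn = s·(H − f)/(H + s − 2f) = 1110 × (1894.1 − 24) / (1894.1 + 1110 − 2 × 24) = 1110 × 1870.1 / 2956.1 ≈ 702.2 mm.
Far limit Df = s·(H − f)/(H − s) = 1110 × (1894.1 − 24) / (1894.1 − 1110) = 1110 × 1870.1 / 784.1 ≈ 2647.3 mm.
Depth of field = Df − Dn = 2647.3 − 702.2 ≈ 1945.1 mm ≈ 1.95 m.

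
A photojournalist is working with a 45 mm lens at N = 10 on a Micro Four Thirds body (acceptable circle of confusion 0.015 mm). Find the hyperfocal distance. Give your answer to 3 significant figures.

Hyperfocal distance H = f²/(N·c) + f = 45²/(10 × 0.015) + 45 = 2025/0.15 + 45 ≈ 13545.0 mm ≈ 13.5 m.

13.5 m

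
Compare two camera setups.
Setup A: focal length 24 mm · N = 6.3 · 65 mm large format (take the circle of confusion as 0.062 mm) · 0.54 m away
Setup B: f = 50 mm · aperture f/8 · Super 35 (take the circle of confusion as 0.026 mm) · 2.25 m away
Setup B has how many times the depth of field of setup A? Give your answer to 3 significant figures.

Setup A: H = 24²/(6.3×0.062) + 24 ≈ 1498.7 mm; DoF = Df − Dn = 830.66 − 400.03 ≈ 430.63 mm.
Setup B: H = 50²/(8×0.026) + 50 ≈ 12069.2 mm; DoF = Df − Dn = 2754.11 − 1901.88 ≈ 852.23 mm.
Ratio = 852.23 / 430.63 ≈ 1.98.

1.98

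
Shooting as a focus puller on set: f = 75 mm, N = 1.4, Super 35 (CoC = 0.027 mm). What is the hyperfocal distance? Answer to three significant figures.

149 m

Hyperfocal distance H = f²/(N·c) + f = 75²/(1.4 × 0.027) + 75 = 5625/0.0378 + 75 ≈ 148884.5 mm ≈ 149 m.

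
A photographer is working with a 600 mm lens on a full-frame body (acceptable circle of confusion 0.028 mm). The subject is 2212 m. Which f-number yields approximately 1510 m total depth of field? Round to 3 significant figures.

Write h = H − f = f²/(N·c). The thin-lens limits are Dn = s·h/(h + (s−f)) and Df = s·h/(h − (s−f)), so DoF = Df − Dn = 2·s·(s−f)·h / (h² − (s−f)²).
That is a quadratic in h: DoF·h² − 2·s·(s−f)·h − DoF·(s−f)² = 0 ⇒ h = (s−f)·(s + √(s² + DoF²)) / DoF = 2211400 × (2212000 + √(2212000² + 1510000²)) / 1510000 = 2211400 × (2212000 + 2678254) / 1510000 ≈ 7161793 mm.
Then N = f²/(c·h) = 600² / (0.028 × 7161793) = 360000 / 200530 ≈ 1.80.

f/1.80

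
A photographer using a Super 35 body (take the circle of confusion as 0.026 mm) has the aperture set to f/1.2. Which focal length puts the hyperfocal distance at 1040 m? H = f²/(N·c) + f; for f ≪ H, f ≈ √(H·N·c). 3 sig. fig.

From H = f²/(N·c) + f, with f ≪ H: f ≈ √(H·N·c) = √(1040000 × 1.2 × 0.026) = √32448 ≈ 180.1 mm.
The +f correction barely moves this — solving exactly, f² + N·c·f − N·c·H = 0 ⇒ f = (−N·c + √((N·c)² + 4·N·c·H))/2 = (−0.0312 + √129792)/2 ≈ 180.12 mm, so f ≈ 180 mm.

180 mm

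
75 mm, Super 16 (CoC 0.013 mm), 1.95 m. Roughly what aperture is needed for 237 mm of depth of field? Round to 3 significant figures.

Write h = H − f = f²/(N·c). The thin-lens limits are Dn = s·h/(h + (s−f)) and Df = s·h/(h − (s−f)), so DoF = Df − Dn = 2·s·(s−f)·h / (h² − (s−f)²).
That is a quadratic in h: DoF·h² − 2·s·(s−f)·h − DoF·(s−f)² = 0 ⇒ h = (s−f)·(s + √(s² + DoF²)) / DoF = 1875 × (1950 + √(1950² + 237²)) / 237 = 1875 × (1950 + 1964.35) / 237 ≈ 30968 mm.
Then N = f²/(c·h) = 75² / (0.013 × 30968) = 5625 / 402.58 ≈ 14.

f/14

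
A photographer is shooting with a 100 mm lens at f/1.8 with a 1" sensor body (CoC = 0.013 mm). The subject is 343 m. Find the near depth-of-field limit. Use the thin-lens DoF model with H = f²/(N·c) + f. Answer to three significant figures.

190 m

Hyperfocal distance H = f²/(N·c) + f = 100²/(1.8 × 0.013) + 100 = 10000/0.0234 + 100 ≈ 427450.4 mm ≈ 427.5 m.
Near limit Dn = s·(H − f)/(H + s − 2f) = 343000 × (427450.4 − 100) / (427450.4 + 343000 − 2 × 100) = 343000 × 427350.4 / 770250.4 ≈ 190303 mm ≈ 190 m.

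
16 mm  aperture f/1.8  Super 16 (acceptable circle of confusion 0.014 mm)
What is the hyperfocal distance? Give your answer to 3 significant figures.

Hyperfocal distance H = f²/(N·c) + f = 16²/(1.8 × 0.014) + 16 = 256/0.0252 + 16 ≈ 10174.7 mm ≈ 10.2 m.

10.2 m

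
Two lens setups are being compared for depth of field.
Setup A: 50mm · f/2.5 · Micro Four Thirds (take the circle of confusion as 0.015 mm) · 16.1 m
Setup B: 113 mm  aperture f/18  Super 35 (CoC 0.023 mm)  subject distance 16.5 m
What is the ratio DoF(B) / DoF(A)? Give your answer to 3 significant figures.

2.97

Setup A: H = 50²/(2.5×0.015) + 50 ≈ 66716.7 mm; DoF = Df − Dn = 21205.1 − 12976.0 ≈ 8229.1 mm.
Setup B: H = 113²/(18×0.023) + 113 ≈ 30956.0 mm; DoF = Df − Dn = 35204 − 10775 ≈ 24429 mm.
Ratio = 24429 / 8229.1 ≈ 2.97.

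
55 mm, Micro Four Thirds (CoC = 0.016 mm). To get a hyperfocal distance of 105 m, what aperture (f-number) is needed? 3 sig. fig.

Rearrange H = f²/(N·c) + f for N: N = f² / ((H − f)·c).
N = 55² / ((105000 − 55) × 0.016) = 3025 / 1679 ≈ 1.80.

f/1.80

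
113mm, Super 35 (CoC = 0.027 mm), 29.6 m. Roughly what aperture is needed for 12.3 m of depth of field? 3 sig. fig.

Write h = H − f = f²/(N·c). The thin-lens limits are Dn = s·h/(h + (s−f)) and Df = s·h/(h − (s−f)), so DoF = Df − Dn = 2·s·(s−f)·h / (h² − (s−f)²).
That is a quadratic in h: DoF·h² − 2·s·(s−f)·h − DoF·(s−f)² = 0 ⇒ h = (s−f)·(s + √(s² + DoF²)) / DoF = 29487 × (29600 + √(29600² + 12300²)) / 12300 = 29487 × (29600 + 32053.9) / 12300 ≈ 147804 mm.
Then N = f²/(c·h) = 113² / (0.027 × 147804) = 12769 / 3990.7 ≈ 3.20.

f/3.20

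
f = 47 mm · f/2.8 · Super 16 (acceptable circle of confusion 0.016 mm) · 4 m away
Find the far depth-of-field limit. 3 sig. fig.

Hyperfocal distance H = f²/(N·c) + f = 47²/(2.8 × 0.016) + 47 = 2209/0.0448 + 47 ≈ 49355.0 mm ≈ 49.36 m.
Far limit Df = s·(H − f)/(H − s) = 4000 × (49355.0 − 47) / (49355.0 − 4000) = 4000 × 49308.0 / 45355.0 ≈ 4348.6 mm ≈ 4.35 m.

4.35 m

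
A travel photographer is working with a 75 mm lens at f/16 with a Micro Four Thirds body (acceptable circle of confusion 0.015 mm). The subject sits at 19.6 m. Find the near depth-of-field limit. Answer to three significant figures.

Hyperfocal distance H = f²/(N·c) + f = 75²/(16 × 0.015) + 75 = 5625/0.24 + 75 ≈ 23512.5 mm ≈ 23.51 m.
Near limit Dn = s·(H − f)/(H + s − 2f) = 19600 × (23512.5 − 75) / (23512.5 + 19600 − 2 × 75) = 19600 × 23437.5 / 42962.5 ≈ 10692 mm ≈ 10.7 m.

10.7 m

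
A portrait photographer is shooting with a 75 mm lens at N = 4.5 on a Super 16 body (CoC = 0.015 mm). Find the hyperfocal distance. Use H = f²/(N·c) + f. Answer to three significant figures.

Hyperfocal distance H = f²/(N·c) + f = 75²/(4.5 × 0.015) + 75 = 5625/0.0675 + 75 ≈ 83408.3 mm ≈ 83.4 m.

83.4 m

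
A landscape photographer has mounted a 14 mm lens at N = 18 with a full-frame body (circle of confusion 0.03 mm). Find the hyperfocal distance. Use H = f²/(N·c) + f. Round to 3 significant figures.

377 mm

Hyperfocal distance H = f²/(N·c) + f = 14²/(18 × 0.03) + 14 = 196/0.54 + 14 ≈ 377.0 mm ≈ 0.377 m.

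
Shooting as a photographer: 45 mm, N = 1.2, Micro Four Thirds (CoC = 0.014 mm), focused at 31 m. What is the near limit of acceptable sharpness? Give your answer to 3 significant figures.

24.7 m

Hyperfocal distance H = f²/(N·c) + f = 45²/(1.2 × 0.014) + 45 = 2025/0.0168 + 45 ≈ 120580.7 mm ≈ 120.6 m.
Near limit Dn = s·(H − f)/(H + s − 2f) = 31000 × (120580.7 − 45) / (120580.7 + 31000 − 2 × 45) = 31000 × 120535.7 / 151490.7 ≈ 24666 mm ≈ 24.7 m.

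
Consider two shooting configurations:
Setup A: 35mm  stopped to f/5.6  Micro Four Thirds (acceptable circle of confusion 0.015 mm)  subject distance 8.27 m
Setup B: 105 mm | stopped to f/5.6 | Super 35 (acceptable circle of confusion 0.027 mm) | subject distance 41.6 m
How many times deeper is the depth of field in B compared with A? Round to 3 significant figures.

5.11

Setup A: H = 35²/(5.6×0.015) + 35 ≈ 14618.3 mm; DoF = Df − Dn = 18998 − 5285 ≈ 13713 mm.
Setup B: H = 105²/(5.6×0.027) + 105 ≈ 73021.7 mm; DoF = Df − Dn = 96536 − 26512 ≈ 70024 mm.
Ratio = 70024 / 13713 ≈ 5.11.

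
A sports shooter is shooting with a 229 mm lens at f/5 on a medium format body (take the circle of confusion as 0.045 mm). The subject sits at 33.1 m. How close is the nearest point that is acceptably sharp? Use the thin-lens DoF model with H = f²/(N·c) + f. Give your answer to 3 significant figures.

Hyperfocal distance H = f²/(N·c) + f = 229²/(5 × 0.045) + 229 = 52441/0.225 + 229 ≈ 233300.1 mm ≈ 233.3 m.
Near limit Dn = s·(H − f)/(H + s − 2f) = 33100 × (233300.1 − 229) / (233300.1 + 33100 − 2 × 229) = 33100 × 233071.1 / 265942.1 ≈ 29009 mm ≈ 29.0 m.

29.0 m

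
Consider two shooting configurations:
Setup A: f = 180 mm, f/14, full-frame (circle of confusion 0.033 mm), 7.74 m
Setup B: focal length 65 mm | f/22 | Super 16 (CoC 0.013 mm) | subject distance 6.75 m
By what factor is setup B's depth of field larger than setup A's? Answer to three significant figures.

4.55

Setup A: H = 180²/(14×0.033) + 180 ≈ 70309.9 mm; DoF = Df − Dn = 8675.2 − 6986.8 ≈ 1688.4 mm.
Setup B: H = 65²/(22×0.013) + 65 ≈ 14837.7 mm; DoF = Df − Dn = 12329.3 − 4647.1 ≈ 7682.2 mm.
Ratio = 7682.2 / 1688.4 ≈ 4.55.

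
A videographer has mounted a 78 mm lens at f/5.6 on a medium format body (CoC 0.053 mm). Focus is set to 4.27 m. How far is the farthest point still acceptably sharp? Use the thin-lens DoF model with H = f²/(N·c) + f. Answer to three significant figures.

Hyperfocal distance H = f²/(N·c) + f = 78²/(5.6 × 0.053) + 78 = 6084/0.2968 + 78 ≈ 20576.7 mm ≈ 20.58 m.
Far limit Df = s·(H − f)/(H − s) = 4270 × (20576.7 − 78) / (20576.7 − 4270) = 4270 × 20498.7 / 16306.7 ≈ 5367.7 mm ≈ 5.37 m.

5.37 m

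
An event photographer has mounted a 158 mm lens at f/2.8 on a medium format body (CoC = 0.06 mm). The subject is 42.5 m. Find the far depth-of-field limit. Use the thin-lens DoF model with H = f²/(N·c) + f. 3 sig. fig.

59.4 m

Hyperfocal distance H = f²/(N·c) + f = 158²/(2.8 × 0.06) + 158 = 24964/0.168 + 158 ≈ 148753.2 mm ≈ 148.8 m.
Far limit Df = s·(H − f)/(H − s) = 42500 × (148753.2 − 158) / (148753.2 − 42500) = 42500 × 148595.2 / 106253.2 ≈ 59436 mm ≈ 59.4 m.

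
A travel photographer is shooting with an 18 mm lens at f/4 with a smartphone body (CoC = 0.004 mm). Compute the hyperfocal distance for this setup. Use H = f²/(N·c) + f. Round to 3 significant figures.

20.3 m

Hyperfocal distance H = f²/(N·c) + f = 18²/(4 × 0.004) + 18 = 324/0.016 + 18 ≈ 20268.0 mm ≈ 20.3 m.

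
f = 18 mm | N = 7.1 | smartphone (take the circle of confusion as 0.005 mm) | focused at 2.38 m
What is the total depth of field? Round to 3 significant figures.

Hyperfocal distance H = f²/(N·c) + f = 18²/(7.1 × 0.005) + 18 = 324/0.0355 + 18 ≈ 9144.8 mm ≈ 9.145 m.
Near limit Dn = s·(H − f)/(H + s − 2f) = 2380 × (9144.8 − 18) / (9144.8 + 2380 − 2 × 18) = 2380 × 9126.8 / 11488.8 ≈ 1890.7 mm.
Far limit Df = s·(H − f)/(H − s) = 2380 × (9144.8 − 18) / (9144.8 − 2380) = 2380 × 9126.8 / 6764.8 ≈ 3211.0 mm.
Depth of field = Df − Dn = 3211.0 − 1890.7 ≈ 1320.3 mm ≈ 1.32 m.

1.32 m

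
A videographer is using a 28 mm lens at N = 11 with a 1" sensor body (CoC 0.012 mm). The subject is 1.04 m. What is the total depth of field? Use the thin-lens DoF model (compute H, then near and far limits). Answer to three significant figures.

365 mm

Hyperfocal distance H = f²/(N·c) + f = 28²/(11 × 0.012) + 28 = 784/0.132 + 28 ≈ 5967.4 mm ≈ 5.967 m.
Near limit Dn = s·(H − f)/(H + s − 2f) = 1040 × (5967.4 − 28) / (5967.4 + 1040 − 2 × 28) = 1040 × 5939.4 / 6951.4 ≈ 888.59 mm.
Far limit Df = s·(H − f)/(H − s) = 1040 × (5967.4 − 28) / (5967.4 − 1040) = 1040 × 5939.4 / 4927.4 ≈ 1253.60 mm.
Depth of field = Df − Dn = 1253.60 − 888.59 ≈ 365.01 mm.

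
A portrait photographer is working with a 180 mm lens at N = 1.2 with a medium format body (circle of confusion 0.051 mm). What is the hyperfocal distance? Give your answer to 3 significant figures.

Hyperfocal distance H = f²/(N·c) + f = 180²/(1.2 × 0.051) + 180 = 32400/0.0612 + 180 ≈ 529591.8 mm ≈ 530 m.

530 m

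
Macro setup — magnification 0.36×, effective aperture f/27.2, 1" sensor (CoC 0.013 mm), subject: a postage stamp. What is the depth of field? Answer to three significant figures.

At magnification m, DoF ≈ 2·N_eff·c/m² = 2 × 27.2 × 0.013 / 0.36² = 0.7072 / 0.1296 ≈ 5.46 mm.

5.46 mm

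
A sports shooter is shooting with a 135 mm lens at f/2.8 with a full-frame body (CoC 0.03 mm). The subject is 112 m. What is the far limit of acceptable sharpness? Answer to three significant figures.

Hyperfocal distance H = f²/(N·c) + f = 135²/(2.8 × 0.03) + 135 = 18225/0.084 + 135 ≈ 217099.3 mm ≈ 217.1 m.
Far limit Df = s·(H − f)/(H − s) = 112000 × (217099.3 − 135) / (217099.3 − 112000) = 112000 × 216964.3 / 105099.3 ≈ 231210 mm ≈ 231 m.

231 m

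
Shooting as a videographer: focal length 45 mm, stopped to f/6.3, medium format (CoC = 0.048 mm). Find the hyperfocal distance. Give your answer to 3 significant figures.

Hyperfocal distance H = f²/(N·c) + f = 45²/(6.3 × 0.048) + 45 = 2025/0.3024 + 45 ≈ 6741.4 mm ≈ 6.74 m.

6.74 m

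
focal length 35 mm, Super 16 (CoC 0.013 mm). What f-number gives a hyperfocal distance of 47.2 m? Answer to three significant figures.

Rearrange H = f²/(N·c) + f for N: N = f² / ((H − f)·c).
N = 35² / ((47200 − 35) × 0.013) = 1225 / 613.1 ≈ 2.00.

f/2.00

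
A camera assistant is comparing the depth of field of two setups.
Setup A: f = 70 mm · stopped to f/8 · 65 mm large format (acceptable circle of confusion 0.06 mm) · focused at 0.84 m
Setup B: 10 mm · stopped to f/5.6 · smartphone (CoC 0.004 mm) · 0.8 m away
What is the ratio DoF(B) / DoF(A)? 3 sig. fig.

Setup A: H = 70²/(8×0.06) + 70 ≈ 10278.3 mm; DoF = Df − Dn = 908.53 − 781.08 ≈ 127.45 mm.
Setup B: H = 10²/(5.6×0.004) + 10 ≈ 4474.3 mm; DoF = Df − Dn = 972.01 − 679.72 ≈ 292.29 mm.
Ratio = 292.29 / 127.45 ≈ 2.29.

2.29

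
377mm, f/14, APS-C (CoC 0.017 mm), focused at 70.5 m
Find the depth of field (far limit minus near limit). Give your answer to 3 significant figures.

Hyperfocal distance H = f²/(N·c) + f = 377²/(14 × 0.017) + 377 = 142129/0.238 + 377 ≈ 597557.7 mm ≈ 597.6 m.
Near limit Dn = s·(H − f)/(H + s − 2f) = 70500 × (597557.7 − 377) / (597557.7 + 70500 − 2 × 377) = 70500 × 597180.7 / 667303.7 ≈ 63092 mm.
Far limit Df = s·(H − f)/(H − s) = 70500 × (597557.7 − 377) / (597557.7 − 70500) = 70500 × 597180.7 / 527057.7 ≈ 79880 mm.
Depth of field = Df − Dn = 79880 − 63092 ≈ 16788 mm ≈ 16.8 m.

16.8 m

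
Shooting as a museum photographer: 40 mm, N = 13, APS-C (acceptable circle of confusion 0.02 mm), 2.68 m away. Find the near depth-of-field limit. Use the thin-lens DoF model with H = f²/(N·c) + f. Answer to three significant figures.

Hyperfocal distance H = f²/(N·c) + f = 40²/(13 × 0.02) + 40 = 1600/0.26 + 40 ≈ 6193.8 mm ≈ 6.194 m.
Near limit Dn = s·(H − f)/(H + s − 2f) = 2680 × (6193.8 − 40) / (6193.8 + 2680 − 2 × 40) = 2680 × 6153.8 / 8793.8 ≈ 1875.4 mm ≈ 1.88 m.

1.88 m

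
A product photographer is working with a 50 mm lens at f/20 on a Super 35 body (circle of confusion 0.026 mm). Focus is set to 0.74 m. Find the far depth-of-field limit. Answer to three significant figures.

0.864 m

Hyperfocal distance H = f²/(N·c) + f = 50²/(20 × 0.026) + 50 = 2500/0.52 + 50 ≈ 4857.7 mm ≈ 4.858 m.
Far limit Df = s·(H − f)/(H − s) = 740 × (4857.7 − 50) / (4857.7 − 740) = 740 × 4807.7 / 4117.7 ≈ 864.00 mm ≈ 0.864 m.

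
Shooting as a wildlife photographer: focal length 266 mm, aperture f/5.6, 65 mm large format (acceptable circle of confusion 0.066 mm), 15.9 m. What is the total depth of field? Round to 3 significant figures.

Hyperfocal distance H = f²/(N·c) + f = 266²/(5.6 × 0.066) + 266 = 70756/0.3696 + 266 ≈ 191705.4 mm ≈ 191.7 m.
Near limit Dn = s·(H − f)/(H + s − 2f) = 15900 × (191705.4 − 266) / (191705.4 + 15900 − 2 × 266) = 15900 × 191439.4 / 207073.4 ≈ 14699.6 mm.
Far limit Df = s·(H − f)/(H − s) = 15900 × (191705.4 − 266) / (191705.4 − 15900) = 15900 × 191439.4 / 175805.4 ≈ 17314.0 mm.
Depth of field = Df − Dn = 17314.0 − 14699.6 ≈ 2614.4 mm ≈ 2.61 m.

2.61 m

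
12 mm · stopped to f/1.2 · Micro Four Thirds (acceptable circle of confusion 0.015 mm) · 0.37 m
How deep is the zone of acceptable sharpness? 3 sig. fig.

33.2 mm

Hyperfocal distance H = f²/(N·c) + f = 12²/(1.2 × 0.015) + 12 = 144/0.018 + 12 ≈ 8012.0 mm ≈ 8.012 m.
Near limit Dn = s·(H − f)/(H + s − 2f) = 370 × (8012.0 − 12) / (8012.0 + 370 − 2 × 12) = 370 × 8000.0 / 8358.0 ≈ 354.152 mm.
Far limit Df = s·(H − f)/(H − s) = 370 × (8012.0 − 12) / (8012.0 − 370) = 370 × 8000.0 / 7642.0 ≈ 387.333 mm.
Depth of field = Df − Dn = 387.333 − 354.152 ≈ 33.181 mm.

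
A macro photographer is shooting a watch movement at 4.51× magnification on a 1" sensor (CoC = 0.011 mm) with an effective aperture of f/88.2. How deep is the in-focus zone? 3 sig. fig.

At magnification m, DoF ≈ 2·N_eff·c/m² = 2 × 88.2 × 0.011 / 4.51² = 1.94 / 20.34 ≈ 0.0954 mm.

0.0954 mm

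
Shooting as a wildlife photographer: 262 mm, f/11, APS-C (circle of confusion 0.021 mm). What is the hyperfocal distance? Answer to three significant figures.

297 m

Hyperfocal distance H = f²/(N·c) + f = 262²/(11 × 0.021) + 262 = 68644/0.231 + 262 ≈ 297422.2 mm ≈ 297 m.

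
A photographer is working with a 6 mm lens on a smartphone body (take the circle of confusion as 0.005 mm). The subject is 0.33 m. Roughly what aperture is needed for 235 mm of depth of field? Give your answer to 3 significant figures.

f/7.10

Write h = H − f = f²/(N·c). The thin-lens limits are Dn = s·h/(h + (s−f)) and Df = s·h/(h − (s−f)), so DoF = Df − Dn = 2·s·(s−f)·h / (h² − (s−f)²).
That is a quadratic in h: DoF·h² − 2·s·(s−f)·h − DoF·(s−f)² = 0 ⇒ h = (s−f)·(s + √(s² + DoF²)) / DoF = 324 × (330 + √(330² + 235²)) / 235 = 324 × (330 + 405.123) / 235 ≈ 1013.5 mm.
Then N = f²/(c·h) = 6² / (0.005 × 1013.5) = 36 / 5.0677 ≈ 7.10.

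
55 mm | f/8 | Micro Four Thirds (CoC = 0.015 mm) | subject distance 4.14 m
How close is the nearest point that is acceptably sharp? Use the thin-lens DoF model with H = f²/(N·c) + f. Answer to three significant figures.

3.56 m

Hyperfocal distance H = f²/(N·c) + f = 55²/(8 × 0.015) + 55 = 3025/0.12 + 55 ≈ 25263.3 mm ≈ 25.26 m.
Near limit Dn = s·(H − f)/(H + s − 2f) = 4140 × (25263.3 − 55) / (25263.3 + 4140 − 2 × 55) = 4140 × 25208.3 / 29293.3 ≈ 3562.7 mm ≈ 3.56 m.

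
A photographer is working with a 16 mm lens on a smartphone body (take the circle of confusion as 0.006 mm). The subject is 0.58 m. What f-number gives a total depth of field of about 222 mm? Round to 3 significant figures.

Write h = H − f = f²/(N·c). The thin-lens limits are Dn = s·h/(h + (s−f)) and Df = s·h/(h − (s−f)), so DoF = Df − Dn = 2·s·(s−f)·h / (h² − (s−f)²).
That is a quadratic in h: DoF·h² − 2·s·(s−f)·h − DoF·(s−f)² = 0 ⇒ h = (s−f)·(s + √(s² + DoF²)) / DoF = 564 × (580 + √(580² + 222²)) / 222 = 564 × (580 + 621.035) / 222 ≈ 3051.3 mm.
Then N = f²/(c·h) = 16² / (0.006 × 3051.3) = 256 / 18.308 ≈ 14.

f/14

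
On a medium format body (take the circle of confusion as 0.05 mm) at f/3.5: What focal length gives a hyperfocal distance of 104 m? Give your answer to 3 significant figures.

135 mm

From H = f²/(N·c) + f, with f ≪ H: f ≈ √(H·N·c) = √(104000 × 3.5 × 0.05) = √18200 ≈ 134.9 mm.
The +f correction barely moves this — solving exactly, f² + N·c·f − N·c·H = 0 ⇒ f = (−N·c + √((N·c)² + 4·N·c·H))/2 = (−0.175 + √72800)/2 ≈ 134.82 mm, so f ≈ 135 mm.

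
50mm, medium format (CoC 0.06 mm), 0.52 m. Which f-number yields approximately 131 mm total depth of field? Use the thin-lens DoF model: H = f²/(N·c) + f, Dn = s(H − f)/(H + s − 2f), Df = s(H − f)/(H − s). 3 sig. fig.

Write h = H − f = f²/(N·c). The thin-lens limits are Dn = s·h/(h + (s−f)) and Df = s·h/(h − (s−f)), so DoF = Df − Dn = 2·s·(s−f)·h / (h² − (s−f)²).
That is a quadratic in h: DoF·h² − 2·s·(s−f)·h − DoF·(s−f)² = 0 ⇒ h = (s−f)·(s + √(s² + DoF²)) / DoF = 470 × (520 + √(520² + 131²)) / 131 = 470 × (520 + 536.247) / 131 ≈ 3789.6 mm.
Then N = f²/(c·h) = 50² / (0.06 × 3789.6) = 2500 / 227.38 ≈ 11.

f/11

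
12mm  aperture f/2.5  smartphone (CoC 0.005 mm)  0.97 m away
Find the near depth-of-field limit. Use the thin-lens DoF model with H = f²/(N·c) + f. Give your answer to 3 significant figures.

Hyperfocal distance H = f²/(N·c) + f = 12²/(2.5 × 0.005) + 12 = 144/0.0125 + 12 ≈ 11532.0 mm ≈ 11.53 m.
Near limit Dn = s·(H − f)/(H + s − 2f) = 970 × (11532.0 − 12) / (11532.0 + 970 − 2 × 12) = 970 × 11520.0 / 12478.0 ≈ 895.53 mm ≈ 0.896 m.

0.896 m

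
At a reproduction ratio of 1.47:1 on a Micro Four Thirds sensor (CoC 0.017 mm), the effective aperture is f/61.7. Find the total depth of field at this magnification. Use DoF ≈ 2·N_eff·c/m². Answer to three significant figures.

At magnification m, DoF ≈ 2·N_eff·c/m² = 2 × 61.7 × 0.017 / 1.47² = 2.098 / 2.161 ≈ 0.971 mm.

0.971 mm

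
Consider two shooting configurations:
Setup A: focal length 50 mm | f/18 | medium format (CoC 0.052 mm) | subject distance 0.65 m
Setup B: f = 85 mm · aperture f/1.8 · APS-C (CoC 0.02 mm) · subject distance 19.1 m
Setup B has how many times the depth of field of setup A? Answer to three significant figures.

Setup A: H = 50²/(18×0.052) + 50 ≈ 2720.9 mm; DoF = Df − Dn = 838.32 − 530.77 ≈ 307.55 mm.
Setup B: H = 85²/(1.8×0.02) + 85 ≈ 200779.4 mm; DoF = Df − Dn = 21099.1 − 17447.0 ≈ 3652.1 mm.
Ratio = 3652.1 / 307.55 ≈ 11.9.

11.9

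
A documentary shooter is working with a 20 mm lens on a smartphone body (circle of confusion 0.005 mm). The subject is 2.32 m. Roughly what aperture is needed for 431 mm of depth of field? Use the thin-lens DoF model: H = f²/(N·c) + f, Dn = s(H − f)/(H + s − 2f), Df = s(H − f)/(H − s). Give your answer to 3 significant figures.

f/3.20

Write h = H − f = f²/(N·c). The thin-lens limits are Dn = s·h/(h + (s−f)) and Df = s·h/(h − (s−f)), so DoF = Df − Dn = 2·s·(s−f)·h / (h² − (s−f)²).
That is a quadratic in h: DoF·h² − 2·s·(s−f)·h − DoF·(s−f)² = 0 ⇒ h = (s−f)·(s + √(s² + DoF²)) / DoF = 2300 × (2320 + √(2320² + 431²)) / 431 = 2300 × (2320 + 2359.70) / 431 ≈ 24973 mm.
Then N = f²/(c·h) = 20² / (0.005 × 24973) = 400 / 124.86 ≈ 3.20.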